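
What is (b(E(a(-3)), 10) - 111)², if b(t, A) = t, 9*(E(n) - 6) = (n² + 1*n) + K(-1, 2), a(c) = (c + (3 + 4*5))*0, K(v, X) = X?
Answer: 889249/81 ≈ 10978.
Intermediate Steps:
a(c) = 0 (a(c) = (c + (3 + 20))*0 = (c + 23)*0 = (23 + c)*0 = 0)
E(n) = 56/9 + n/9 + n²/9 (E(n) = 6 + ((n² + 1*n) + 2)/9 = 6 + ((n² + n) + 2)/9 = 6 + ((n + n²) + 2)/9 = 6 + (2 + n + n²)/9 = 6 + (2/9 + n/9 + n²/9) = 56/9 + n/9 + n²/9)
(b(E(a(-3)), 10) - 111)² = ((56/9 + (⅑)*0 + (⅑)*0²) - 111)² = ((56/9 + 0 + (⅑)*0) - 111)² = ((56/9 + 0 + 0) - 111)² = (56/9 - 111)² = (-943/9)² = 889249/81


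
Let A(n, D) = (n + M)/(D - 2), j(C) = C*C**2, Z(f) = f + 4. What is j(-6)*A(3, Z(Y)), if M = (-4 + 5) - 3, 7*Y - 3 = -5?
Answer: -126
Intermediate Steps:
Y = -2/7 (Y = 3/7 + (1/7)*(-5) = 3/7 - 5/7 = -2/7 ≈ -0.28571)
M = -2 (M = 1 - 3 = -2)
Z(f) = 4 + f
j(C) = C**3
A(n, D) = (-2 + n)/(-2 + D) (A(n, D) = (n - 2)/(D - 2) = (-2 + n)/(-2 + D))
j(-6)*A(3, Z(Y)) = (-6)**3*((-2 + 3)/(-2 + (4 - 2/7))) = -216/(-2 + 26/7) = -216/12/7 = -126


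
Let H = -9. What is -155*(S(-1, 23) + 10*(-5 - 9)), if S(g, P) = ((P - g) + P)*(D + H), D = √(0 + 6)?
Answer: 87265 - 7285*√6 ≈ 69421.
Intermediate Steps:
D = √6 ≈ 2.4495
S(g, P) = (-9 + √6)*(-g + 2*P) (S(g, P) = ((P - g) + P)*(√6 - 9) = (-g + 2*P)*(-9 + √6) = (-9 + √6)*(-g + 2*P))
-155*(S(-1, 23) + 10*(-5 - 9)) = -155*((-18*23 + 9*(-1) - 1*(-1)*√6 + 2*23*√6) + 10*(-5 - 9)) = -155*((-414 - 9 + √6 + 46*√6) + 10*(-14)) = -155*((-423 + 47*√6) - 140) = -155*(-563 + 47*√6) = 87265 - 7285*√6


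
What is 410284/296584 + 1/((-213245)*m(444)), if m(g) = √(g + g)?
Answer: 102571/74146 - √222/94680780 ≈ 1.3834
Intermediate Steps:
m(g) = √2*√g (m(g) = √(2*g) = √2*√g)
410284/296584 + 1/((-213245)*m(444)) = 410284/296584 + 1/((-213245)*((√2*√444))) = 410284*(1/296584) - √222/444/213245 = 102571/74146 - √222/444/213245 = 102571/74146 - √222/94680780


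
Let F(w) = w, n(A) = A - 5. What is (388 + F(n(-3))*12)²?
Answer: 85264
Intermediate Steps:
n(A) = -5 + A
(388 + F(n(-3))*12)² = (388 + (-5 - 3)*12)² = (388 - 8*12)² = (388 - 96)² = 292² = 85264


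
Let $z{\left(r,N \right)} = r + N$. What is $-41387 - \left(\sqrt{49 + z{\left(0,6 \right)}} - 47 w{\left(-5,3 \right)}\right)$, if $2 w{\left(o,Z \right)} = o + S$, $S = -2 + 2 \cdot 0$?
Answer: $- \frac{83103}{2} - \sqrt{55} \approx -41559.0$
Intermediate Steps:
$S = -2$ ($S = -2 + 0 = -2$)
$z{\left(r,N \right)} = N + r$
$w{\left(o,Z \right)} = -1 + \frac{o}{2}$ ($w{\left(o,Z \right)} = \frac{o - 2}{2} = \frac{-2 + o}{2} = -1 + \frac{o}{2}$)
$-41387 - \left(\sqrt{49 + z{\left(0,6 \right)}} - 47 w{\left(-5,3 \right)}\right) = -41387 - \left(\sqrt{49 + \left(6 + 0\right)} - 47 \left(-1 + \frac{1}{2} \left(-5\right)\right)\right) = -41387 - \left(\sqrt{49 + 6} - 47 \left(-1 - \frac{5}{2}\right)\right) = -41387 - \left(\sqrt{55} - - \frac{329}{2}\right) = -41387 - \left(\sqrt{55} + \frac{329}{2}\right) = -41387 - \left(\frac{329}{2} + \sqrt{55}\right) = - \frac{83103}{2} - \sqrt{55}$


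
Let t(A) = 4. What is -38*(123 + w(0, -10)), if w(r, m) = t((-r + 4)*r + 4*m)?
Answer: -4826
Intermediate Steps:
w(r, m) = 4
-38*(123 + w(0, -10)) = -38*(123 + 4) = -38*127 = -4826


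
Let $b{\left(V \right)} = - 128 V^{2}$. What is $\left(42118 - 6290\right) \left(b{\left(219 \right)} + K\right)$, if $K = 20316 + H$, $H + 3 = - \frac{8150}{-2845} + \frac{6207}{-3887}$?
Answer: $- \frac{2868939456114296}{13087} \approx -2.1922 \cdot 10^{11}$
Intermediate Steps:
$H = - \frac{3831082}{2211703}$ ($H = -3 + \left(- \frac{8150}{-2845} + \frac{6207}{-3887}\right) = -3 + \left(\left(-8150\right) \left(- \frac{1}{2845}\right) + 6207 \left(- \frac{1}{3887}\right)\right) = -3 + \left(\frac{1630}{569} - \frac{6207}{3887}\right) = -3 + \frac{2804027}{2211703} = - \frac{3831082}{2211703} \approx -1.7322$)
$K = \frac{44929127066}{2211703}$ ($K = 20316 - \frac{3831082}{2211703} = \frac{44929127066}{2211703} \approx 20314.0$)
$\left(42118 - 6290\right) \left(b{\left(219 \right)} + K\right) = \left(42118 - 6290\right) \left(- 128 \cdot 219^{2} + \frac{44929127066}{2211703}\right) = 35828 \left(\left(-128\right) 47961 + \frac{44929127066}{2211703}\right) = 35828 \left(-6139008 + \frac{44929127066}{2211703}\right) = 35828 \left(- \frac{13532733283558}{2211703}\right) = - \frac{2868939456114296}{13087}$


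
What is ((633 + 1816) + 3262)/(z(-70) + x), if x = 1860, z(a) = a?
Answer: 5711/1790 ≈ 3.1905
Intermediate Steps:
((633 + 1816) + 3262)/(z(-70) + x) = ((633 + 1816) + 3262)/(-70 + 1860) = (2449 + 3262)/1790 = 5711*(1/1790) = 5711/1790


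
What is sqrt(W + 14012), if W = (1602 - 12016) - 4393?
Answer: I*sqrt(795) ≈ 28.196*I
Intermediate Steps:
W = -14807 (W = -10414 - 4393 = -14807)
sqrt(W + 14012) = sqrt(-14807 + 14012) = sqrt(-795) = I*sqrt(795)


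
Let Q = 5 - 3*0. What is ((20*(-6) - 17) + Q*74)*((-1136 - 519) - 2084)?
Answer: -871187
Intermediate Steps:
Q = 5 (Q = 5 + 0 = 5)
((20*(-6) - 17) + Q*74)*((-1136 - 519) - 2084) = ((20*(-6) - 17) + 5*74)*((-1136 - 519) - 2084) = ((-120 - 17) + 370)*(-1655 - 2084) = (-137 + 370)*(-3739) = 233*(-3739) = -871187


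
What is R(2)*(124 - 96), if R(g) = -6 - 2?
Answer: -224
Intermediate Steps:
R(g) = -8
R(2)*(124 - 96) = -8*(124 - 96) = -8*28 = -224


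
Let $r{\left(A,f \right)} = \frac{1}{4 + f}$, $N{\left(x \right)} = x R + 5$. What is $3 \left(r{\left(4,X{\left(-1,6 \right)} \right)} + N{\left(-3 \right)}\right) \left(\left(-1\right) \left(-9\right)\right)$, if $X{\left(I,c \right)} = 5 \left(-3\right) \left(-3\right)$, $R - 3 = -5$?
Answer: $\frac{14580}{49} \approx 297.55$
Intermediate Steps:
$R = -2$ ($R = 3 - 5 = -2$)
$N{\left(x \right)} = 5 - 2 x$ ($N{\left(x \right)} = x \left(-2\right) + 5 = - 2 x + 5 = 5 - 2 x$)
$X{\left(I,c \right)} = 45$ ($X{\left(I,c \right)} = \left(-15\right) \left(-3\right) = 45$)
$3 \left(r{\left(4,X{\left(-1,6 \right)} \right)} + N{\left(-3 \right)}\right) \left(\left(-1\right) \left(-9\right)\right) = 3 \left(\frac{1}{4 + 45} + \left(5 - -6\right)\right) \left(\left(-1\right) \left(-9\right)\right) = 3 \left(\frac{1}{49} + \left(5 + 6\right)\right) 9 = 3 \left(\frac{1}{49} + 11\right) 9 = 3 \cdot \frac{540}{49} \cdot 9 = \frac{1620}{49} \cdot 9 = \frac{14580}{49}$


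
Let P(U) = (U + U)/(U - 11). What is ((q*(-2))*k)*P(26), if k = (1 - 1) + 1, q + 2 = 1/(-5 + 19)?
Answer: 468/35 ≈ 13.371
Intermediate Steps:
P(U) = 2*U/(-11 + U) (P(U) = (2*U)/(-11 + U) = 2*U/(-11 + U))
q = -27/14 (q = -2 + 1/(-5 + 19) = -2 + 1/14 = -27/14 ≈ -1.9286)
k = 1 (k = 0 + 1 = 1)
((q*(-2))*k)*P(26) = (-27/14*(-2)*1)*(2*26/(-11 + 26)) = ((27/7)*1)*(2*26/15) = 27*(2*26*(1/15))/7 = (27/7)*(52/15) = 468/35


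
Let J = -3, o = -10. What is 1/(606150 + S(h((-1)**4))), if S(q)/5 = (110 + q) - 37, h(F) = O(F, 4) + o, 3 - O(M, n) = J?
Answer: 1/606495 ≈ 1.6488e-6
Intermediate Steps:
O(M, n) = 6 (O(M, n) = 3 - 1*(-3) = 3 + 3 = 6)
h(F) = -4 (h(F) = 6 - 10 = -4)
S(q) = 365 + 5*q (S(q) = 5*((110 + q) - 37) = 5*(73 + q) = 365 + 5*q)
1/(606150 + S(h((-1)**4))) = 1/(606150 + (365 + 5*(-4))) = 1/(606150 + (365 - 20)) = 1/(606150 + 345) = 1/606495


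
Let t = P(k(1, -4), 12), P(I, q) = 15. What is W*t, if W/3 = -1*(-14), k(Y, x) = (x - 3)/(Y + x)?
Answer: 630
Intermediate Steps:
k(Y, x) = (-3 + x)/(Y + x)
t = 15
W = 42 (W = 3*(-1*(-14)) = 3*14 = 42)
W*t = 42*15 = 630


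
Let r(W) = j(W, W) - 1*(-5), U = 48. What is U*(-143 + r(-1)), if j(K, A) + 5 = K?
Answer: -6912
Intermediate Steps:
j(K, A) = -5 + K
r(W) = W (r(W) = (-5 + W) - 1*(-5) = (-5 + W) + 5 = W)
U*(-143 + r(-1)) = 48*(-143 - 1) = 48*(-144) = -6912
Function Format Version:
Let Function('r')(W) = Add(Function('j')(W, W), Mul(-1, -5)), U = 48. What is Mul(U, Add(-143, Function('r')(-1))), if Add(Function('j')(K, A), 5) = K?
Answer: -6912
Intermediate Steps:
Function('j')(K, A) = Add(-5, K)
Function('r')(W) = W (Function('r')(W) = Add(Add(-5, W), Mul(-1, -5)) = Add(Add(-5, W), 5) = W)
Mul(U, Add(-143, Function('r')(-1))) = Mul(48, Add(-143, -1)) = Mul(48, -144) = -6912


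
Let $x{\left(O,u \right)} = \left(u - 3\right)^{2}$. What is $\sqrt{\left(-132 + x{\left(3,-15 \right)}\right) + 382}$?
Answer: $\sqrt{574} \approx 23.958$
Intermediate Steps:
$x{\left(O,u \right)} = \left(-3 + u\right)^{2}$
$\sqrt{\left(-132 + x{\left(3,-15 \right)}\right) + 382} = \sqrt{\left(-132 + \left(-3 - 15\right)^{2}\right) + 382} = \sqrt{\left(-132 + \left(-18\right)^{2}\right) + 382} = \sqrt{\left(-132 + 324\right) + 382} = \sqrt{192 + 382} = \sqrt{574}$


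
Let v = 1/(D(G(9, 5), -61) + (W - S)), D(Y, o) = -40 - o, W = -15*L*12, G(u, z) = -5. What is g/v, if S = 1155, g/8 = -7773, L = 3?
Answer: 104096016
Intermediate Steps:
g = -62184 (g = 8*(-7773) = -62184)
W = -540 (W = -15*3*12 = -45*12 = -540)
v = -1/1674 (v = 1/((-40 - 1*(-61)) + (-540 - 1*1155)) = 1/((-40 + 61) + (-540 - 1155)) = 1/(21 - 1695) = 1/(-1674) = -1/1674 ≈ -0.00059737)
g/v = -62184/(-1/1674) = -62184*(-1674) = 104096016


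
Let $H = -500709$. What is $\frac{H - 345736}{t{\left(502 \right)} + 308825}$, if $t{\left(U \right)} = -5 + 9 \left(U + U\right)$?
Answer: $- \frac{846445}{317856} \approx -2.663$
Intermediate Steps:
$t{\left(U \right)} = -5 + 18 U$ ($t{\left(U \right)} = -5 + 9 \cdot 2 U = -5 + 18 U$)
$\frac{H - 345736}{t{\left(502 \right)} + 308825} = \frac{-500709 - 345736}{\left(-5 + 18 \cdot 502\right) + 308825} = - \frac{846445}{\left(-5 + 9036\right) + 308825} = - \frac{846445}{9031 + 308825} = - \frac{846445}{317856}$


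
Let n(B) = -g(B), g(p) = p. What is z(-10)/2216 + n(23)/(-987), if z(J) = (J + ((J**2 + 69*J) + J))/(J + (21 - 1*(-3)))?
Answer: 7963/2187192 ≈ 0.0036407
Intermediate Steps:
n(B) = -B
z(J) = (J**2 + 71*J)/(24 + J) (z(J) = (J + (J**2 + 70*J))/(J + (21 + 3)) = (J**2 + 71*J)/(J + 24) = (J**2 + 71*J)/(24 + J))
z(-10)/2216 + n(23)/(-987) = -10*(71 - 10)/(24 - 10)/2216 - 1*23/(-987) = -10*61/14*(1/2216) - 23*(-1/987) = -10*1/14*61*(1/2216) + 23/987 = -305/7*1/2216 + 23/987 = -305/15512 + 23/987 = 7963/2187192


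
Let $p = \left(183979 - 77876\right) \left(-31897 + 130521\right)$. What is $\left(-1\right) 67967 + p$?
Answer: $10464234305$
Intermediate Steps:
$p = 10464302272$ ($p = 106103 \cdot 98624 = 10464302272$)
$\left(-1\right) 67967 + p = \left(-1\right) 67967 + 10464302272 = -67967 + 10464302272 = 10464234305$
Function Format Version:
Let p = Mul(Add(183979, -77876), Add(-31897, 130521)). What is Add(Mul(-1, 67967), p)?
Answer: 10464234305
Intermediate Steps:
p = 10464302272 (p = Mul(106103, 98624) = 10464302272)
Add(Mul(-1, 67967), p) = Add(Mul(-1, 67967), 10464302272) = Add(-67967, 10464302272) = 10464234305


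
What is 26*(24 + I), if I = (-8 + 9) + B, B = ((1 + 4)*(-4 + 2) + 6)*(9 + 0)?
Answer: -286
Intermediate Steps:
B = -36 (B = (5*(-2) + 6)*9 = (-10 + 6)*9 = -4*9 = -36)
I = -35 (I = (-8 + 9) - 36 = 1 - 36 = -35)
26*(24 + I) = 26*(24 - 35) = 26*(-11) = -286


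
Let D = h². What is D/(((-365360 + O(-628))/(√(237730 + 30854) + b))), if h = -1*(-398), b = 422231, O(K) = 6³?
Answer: -16720769831/91286 - 752419*√186/45643 ≈ -1.8339e+5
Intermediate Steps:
O(K) = 216
h = 398
D = 158404 (D = 398² = 158404)
D/(((-365360 + O(-628))/(√(237730 + 30854) + b))) = 158404/(((-365360 + 216)/(√(237730 + 30854) + 422231))) = 158404/((-365144/(√268584 + 422231))) = 158404/((-365144/(38*√186 + 422231))) = 158404/((-365144/(422231 + 38*√186))) = 158404*(-422231/365144 - 19*√186/182572) = -16720769831/91286 - 752419*√186/45643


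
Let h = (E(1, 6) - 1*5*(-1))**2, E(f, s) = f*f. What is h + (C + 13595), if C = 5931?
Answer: 19562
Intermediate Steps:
E(f, s) = f**2
h = 36 (h = (1**2 - 1*5*(-1))**2 = (1 - 5*(-1))**2 = (1 + 5)**2 = 6**2 = 36)
h + (C + 13595) = 36 + (5931 + 13595) = 36 + 19526 = 19562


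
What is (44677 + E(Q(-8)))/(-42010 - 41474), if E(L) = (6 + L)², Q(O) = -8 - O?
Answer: -44713/83484 ≈ -0.53559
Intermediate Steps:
(44677 + E(Q(-8)))/(-42010 - 41474) = (44677 + (6 + (-8 - 1*(-8)))²)/(-42010 - 41474) = (44677 + (6 + (-8 + 8))²)/(-83484) = (44677 + (6 + 0)²)*(-1/83484) = (44677 + 6²)*(-1/83484) = (44677 + 36)*(-1/83484) = 44713*(-1/83484) = -44713/83484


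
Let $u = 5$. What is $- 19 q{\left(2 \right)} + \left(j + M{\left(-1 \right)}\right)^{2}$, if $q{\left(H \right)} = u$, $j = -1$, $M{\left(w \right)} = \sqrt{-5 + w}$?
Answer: $-95 + \left(1 - i \sqrt{6}\right)^{2} \approx -100.0 - 4.899 i$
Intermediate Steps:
$q{\left(H \right)} = 5$
$- 19 q{\left(2 \right)} + \left(j + M{\left(-1 \right)}\right)^{2} = \left(-19\right) 5 + \left(-1 + \sqrt{-5 - 1}\right)^{2} = -95 + \left(-1 + \sqrt{-6}\right)^{2} = -95 + \left(-1 + i \sqrt{6}\right)^{2}$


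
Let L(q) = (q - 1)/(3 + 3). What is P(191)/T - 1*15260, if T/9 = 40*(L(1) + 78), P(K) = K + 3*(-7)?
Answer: -42850063/2808 ≈ -15260.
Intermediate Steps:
L(q) = -⅙ + q/6 (L(q) = (-1 + q)/6 = (-1 + q)*(⅙) = -⅙ + q/6)
P(K) = -21 + K (P(K) = K - 21 = -21 + K)
T = 28080 (T = 9*(40*((-⅙ + (⅙)*1) + 78)) = 9*(40*((-⅙ + ⅙) + 78)) = 9*(40*(0 + 78)) = 9*(40*78) = 9*3120 = 28080)
P(191)/T - 1*15260 = (-21 + 191)/28080 - 1*15260 = 170*(1/28080) - 15260 = 17/2808 - 15260 = -42850063/2808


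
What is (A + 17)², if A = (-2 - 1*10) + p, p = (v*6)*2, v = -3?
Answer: 961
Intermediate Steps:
p = -36 (p = -3*6*2 = -18*2 = -36)
A = -48 (A = (-2 - 1*10) - 36 = (-2 - 10) - 36 = -12 - 36 = -48)
(A + 17)² = (-48 + 17)² = (-31)² = 961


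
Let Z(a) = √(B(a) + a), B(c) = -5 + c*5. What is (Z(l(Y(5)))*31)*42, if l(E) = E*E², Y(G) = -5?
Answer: 1302*I*√755 ≈ 35775.0*I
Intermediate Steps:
B(c) = -5 + 5*c
l(E) = E³
Z(a) = √(-5 + 6*a) (Z(a) = √((-5 + 5*a) + a) = √(-5 + 6*a))
(Z(l(Y(5)))*31)*42 = (√(-5 + 6*(-5)³)*31)*42 = (√(-5 + 6*(-125))*31)*42 = (√(-5 - 750)*31)*42 = (√(-755)*31)*42 = ((I*√755)*31)*42 = (31*I*√755)*42 = 1302*I*√755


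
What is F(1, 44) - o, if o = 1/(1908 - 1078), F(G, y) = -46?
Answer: -38181/830 ≈ -46.001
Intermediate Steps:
o = 1/830 ≈ 0.0012048
F(1, 44) - o = -46 - 1*1/830 = -46 - 1/830 = -38181/830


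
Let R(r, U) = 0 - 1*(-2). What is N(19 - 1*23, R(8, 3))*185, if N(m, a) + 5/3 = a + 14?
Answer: 7955/3 ≈ 2651.7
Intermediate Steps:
R(r, U) = 2 (R(r, U) = 0 + 2 = 2)
N(m, a) = 37/3 + a (N(m, a) = -5/3 + (a + 14) = -5/3 + (14 + a) = 37/3 + a)
N(19 - 1*23, R(8, 3))*185 = (37/3 + 2)*185 = (43/3)*185 = 7955/3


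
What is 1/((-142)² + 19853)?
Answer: 1/40017 ≈ 2.4989e-5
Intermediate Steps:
1/((-142)² + 19853) = 1/(20164 + 19853) = 1/40017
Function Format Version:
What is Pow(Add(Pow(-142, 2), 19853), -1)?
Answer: Rational(1, 40017) ≈ 2.4989e-5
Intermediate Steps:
Pow(Add(Pow(-142, 2), 19853), -1) = Pow(Add(20164, 19853), -1) = Pow(40017, -1) = Rational(1, 40017)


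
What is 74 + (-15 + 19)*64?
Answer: 330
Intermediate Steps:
74 + (-15 + 19)*64 = 74 + 4*64 = 74 + 256 = 330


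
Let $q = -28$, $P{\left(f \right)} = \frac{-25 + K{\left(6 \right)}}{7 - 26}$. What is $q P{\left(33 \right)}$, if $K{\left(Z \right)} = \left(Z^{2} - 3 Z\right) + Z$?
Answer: $- \frac{28}{19} \approx -1.4737$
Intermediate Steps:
$K{\left(Z \right)} = Z^{2} - 2 Z$
$P{\left(f \right)} = \frac{1}{19}$ ($P{\left(f \right)} = \frac{-25 + 6 \left(-2 + 6\right)}{7 - 26} = \frac{-25 + 6 \cdot 4}{-19} = \left(-25 + 24\right) \left(- \frac{1}{19}\right) = \left(-1\right) \left(- \frac{1}{19}\right) = \frac{1}{19}$)
$q P{\left(33 \right)} = \left(-28\right) \frac{1}{19} = - \frac{28}{19}$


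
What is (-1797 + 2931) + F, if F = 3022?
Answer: 4156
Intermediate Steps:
(-1797 + 2931) + F = (-1797 + 2931) + 3022 = 1134 + 3022 = 4156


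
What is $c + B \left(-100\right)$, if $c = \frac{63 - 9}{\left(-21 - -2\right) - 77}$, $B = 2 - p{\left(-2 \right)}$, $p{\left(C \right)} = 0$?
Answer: $- \frac{3209}{16} \approx -200.56$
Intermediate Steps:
$B = 2$ ($B = 2 - 0 = 2 + 0 = 2$)
$c = - \frac{9}{16}$ ($c = \frac{54}{\left(-21 + 2\right) - 77} = \frac{54}{-19 - 77} = \frac{54}{-96} = 54 \left(- \frac{1}{96}\right) = - \frac{9}{16} \approx -0.5625$)
$c + B \left(-100\right) = - \frac{9}{16} + 2 \left(-100\right) = - \frac{9}{16} - 200 = - \frac{3209}{16}$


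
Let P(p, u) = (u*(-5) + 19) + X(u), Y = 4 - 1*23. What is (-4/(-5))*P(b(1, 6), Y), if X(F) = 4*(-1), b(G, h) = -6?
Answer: 88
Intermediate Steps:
X(F) = -4
Y = -19 (Y = 4 - 23 = -19)
P(p, u) = 15 - 5*u (P(p, u) = (u*(-5) + 19) - 4 = (-5*u + 19) - 4 = (19 - 5*u) - 4 = 15 - 5*u)
(-4/(-5))*P(b(1, 6), Y) = (-4/(-5))*(15 - 5*(-19)) = (-4*(-1)/5)*(15 + 95) = -1*(-⅘)*110 = (⅘)*110 = 88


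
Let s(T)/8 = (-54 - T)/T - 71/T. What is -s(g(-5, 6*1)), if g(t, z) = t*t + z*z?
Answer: 1488/61 ≈ 24.393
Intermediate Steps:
g(t, z) = t**2 + z**2
s(T) = -568/T + 8*(-54 - T)/T (s(T) = 8*((-54 - T)/T - 71/T) = 8*(-71/T + (-54 - T)/T) = -568/T + 8*(-54 - T)/T)
-s(g(-5, 6*1)) = -(-8 - 1000/((-5)**2 + (6*1)**2)) = -(-8 - 1000/(25 + 6**2)) = -(-8 - 1000/(25 + 36)) = -(-8 - 1000/61) = -1*(-1488/61) = 1488/61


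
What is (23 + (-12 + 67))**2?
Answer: 6084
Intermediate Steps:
(23 + (-12 + 67))**2 = (23 + 55)**2 = 78**2 = 6084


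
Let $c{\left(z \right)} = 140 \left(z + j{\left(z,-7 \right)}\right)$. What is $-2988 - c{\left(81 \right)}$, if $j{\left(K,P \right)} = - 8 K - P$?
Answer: $75412$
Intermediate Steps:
$j{\left(K,P \right)} = - P - 8 K$
$c{\left(z \right)} = 980 - 980 z$ ($c{\left(z \right)} = 140 \left(z - \left(-7 + 8 z\right)\right) = 140 \left(7 - 7 z\right) = 980 - 980 z$)
$-2988 - c{\left(81 \right)} = -2988 - \left(980 - 79380\right) = -2988 - -78400 = -2988 + 78400 = 75412$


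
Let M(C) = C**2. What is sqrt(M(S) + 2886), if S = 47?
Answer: sqrt(5095) ≈ 71.379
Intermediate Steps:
sqrt(M(S) + 2886) = sqrt(47**2 + 2886) = sqrt(2209 + 2886) = sqrt(5095)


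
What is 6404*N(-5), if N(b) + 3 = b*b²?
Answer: -819712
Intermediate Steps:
N(b) = -3 + b³ (N(b) = -3 + b*b² = -3 + b³)
6404*N(-5) = 6404*(-3 + (-5)³) = 6404*(-3 - 125) = 6404*(-128) = -819712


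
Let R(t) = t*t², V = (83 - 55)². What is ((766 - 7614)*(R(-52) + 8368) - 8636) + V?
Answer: 905571668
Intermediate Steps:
V = 784 (V = 28² = 784)
R(t) = t³
((766 - 7614)*(R(-52) + 8368) - 8636) + V = ((766 - 7614)*((-52)³ + 8368) - 8636) + 784 = (-6848*(-140608 + 8368) - 8636) + 784 = (-6848*(-132240) - 8636) + 784 = (905579520 - 8636) + 784 = 905570884 + 784 = 905571668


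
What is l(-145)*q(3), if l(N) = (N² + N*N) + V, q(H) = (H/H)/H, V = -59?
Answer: 13997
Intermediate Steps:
q(H) = 1/H
l(N) = -59 + 2*N² (l(N) = (N² + N*N) - 59 = (N² + N²) - 59 = 2*N² - 59 = -59 + 2*N²)
l(-145)*q(3) = (-59 + 2*(-145)²)/3 = (-59 + 2*21025)*(⅓) = (-59 + 42050)*(⅓) = 41991*(⅓) = 13997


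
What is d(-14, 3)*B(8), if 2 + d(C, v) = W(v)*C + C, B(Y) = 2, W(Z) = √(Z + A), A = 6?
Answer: -116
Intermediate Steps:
W(Z) = √(6 + Z) (W(Z) = √(Z + 6) = √(6 + Z))
d(C, v) = -2 + C + C*√(6 + v) (d(C, v) = -2 + (√(6 + v)*C + C) = -2 + (C*√(6 + v) + C) = -2 + (C + C*√(6 + v)) = -2 + C + C*√(6 + v))
d(-14, 3)*B(8) = (-2 - 14 - 14*√(6 + 3))*2 = (-2 - 14 - 14*√9)*2 = (-2 - 14 - 14*3)*2 = (-2 - 14 - 42)*2 = -58*2 = -116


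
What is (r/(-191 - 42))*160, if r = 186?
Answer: -29760/233 ≈ -127.73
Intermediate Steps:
(r/(-191 - 42))*160 = (186/(-191 - 42))*160 = (186/(-233))*160 = (186*(-1/233))*160 = -186/233*160 = -29760/233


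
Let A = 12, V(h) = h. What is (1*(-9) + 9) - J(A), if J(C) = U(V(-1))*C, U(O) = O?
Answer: 12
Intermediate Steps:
J(C) = -C
(1*(-9) + 9) - J(A) = (1*(-9) + 9) - (-1)*12 = (-9 + 9) - 1*(-12) = 0 + 12 = 12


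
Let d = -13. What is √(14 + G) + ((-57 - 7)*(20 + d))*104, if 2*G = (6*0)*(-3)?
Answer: -46592 + √14 ≈ -46588.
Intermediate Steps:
G = 0 (G = ((6*0)*(-3))/2 = (0*(-3))/2 = (½)*0 = 0)
√(14 + G) + ((-57 - 7)*(20 + d))*104 = √(14 + 0) + ((-57 - 7)*(20 - 13))*104 = √14 - 64*7*104 = √14 - 448*104 = √14 - 46592 = -46592 + √14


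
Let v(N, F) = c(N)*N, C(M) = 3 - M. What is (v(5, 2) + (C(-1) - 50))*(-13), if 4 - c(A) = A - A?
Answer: 338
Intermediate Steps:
c(A) = 4 (c(A) = 4 - (A - A) = 4 - 1*0 = 4 + 0 = 4)
v(N, F) = 4*N
(v(5, 2) + (C(-1) - 50))*(-13) = (4*5 + ((3 - 1*(-1)) - 50))*(-13) = (20 + ((3 + 1) - 50))*(-13) = (20 + (4 - 50))*(-13) = (20 - 46)*(-13) = -26*(-13) = 338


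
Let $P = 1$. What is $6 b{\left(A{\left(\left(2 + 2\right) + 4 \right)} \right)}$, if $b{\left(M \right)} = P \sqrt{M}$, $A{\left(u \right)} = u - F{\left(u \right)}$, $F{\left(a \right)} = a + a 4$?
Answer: $24 i \sqrt{2} \approx 33.941 i$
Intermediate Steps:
$F{\left(a \right)} = 5 a$ ($F{\left(a \right)} = a + 4 a = 5 a$)
$A{\left(u \right)} = - 4 u$ ($A{\left(u \right)} = u - 5 u = - 4 u$)
$b{\left(M \right)} = \sqrt{M}$ ($b{\left(M \right)} = 1 \sqrt{M} = \sqrt{M}$)
$6 b{\left(A{\left(\left(2 + 2\right) + 4 \right)} \right)} = 6 \sqrt{- 4 \left(\left(2 + 2\right) + 4\right)} = 6 \sqrt{- 4 \left(4 + 4\right)} = 6 \sqrt{\left(-4\right) 8} = 6 \sqrt{-32} = 6 \cdot 4 i \sqrt{2} = 24 i \sqrt{2}$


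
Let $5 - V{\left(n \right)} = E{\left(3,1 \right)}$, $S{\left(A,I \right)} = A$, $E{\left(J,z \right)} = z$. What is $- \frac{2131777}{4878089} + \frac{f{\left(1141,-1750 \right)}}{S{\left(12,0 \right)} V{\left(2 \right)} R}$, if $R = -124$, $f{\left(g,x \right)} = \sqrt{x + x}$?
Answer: $- \frac{2131777}{4878089} - \frac{5 i \sqrt{35}}{2976} \approx -0.43701 - 0.0099397 i$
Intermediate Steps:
$f{\left(g,x \right)} = \sqrt{2} \sqrt{x}$ ($f{\left(g,x \right)} = \sqrt{2 x} = \sqrt{2} \sqrt{x}$)
$V{\left(n \right)} = 4$ ($V{\left(n \right)} = 5 - 1 = 4$)
$- \frac{2131777}{4878089} + \frac{f{\left(1141,-1750 \right)}}{S{\left(12,0 \right)} V{\left(2 \right)} R} = - \frac{2131777}{4878089} + \frac{\sqrt{2} \sqrt{-1750}}{12 \cdot 4 \left(-124\right)} = \left(-2131777\right) \frac{1}{4878089} + \frac{\sqrt{2} \cdot 5 i \sqrt{70}}{48 \left(-124\right)} = - \frac{2131777}{4878089} + \frac{10 i \sqrt{35}}{-5952} = - \frac{2131777}{4878089} + 10 i \sqrt{35} \left(- \frac{1}{5952}\right) = - \frac{2131777}{4878089} - \frac{5 i \sqrt{35}}{2976}$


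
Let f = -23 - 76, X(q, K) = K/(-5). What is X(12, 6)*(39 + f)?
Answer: 72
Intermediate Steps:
X(q, K) = -K/5 (X(q, K) = K*(-⅕) = -K/5)
f = -99
X(12, 6)*(39 + f) = (-⅕*6)*(39 - 99) = -6/5*(-60) = 72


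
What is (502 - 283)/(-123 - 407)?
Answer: -219/530 ≈ -0.41321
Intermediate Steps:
(502 - 283)/(-123 - 407) = 219/(-530) = 219*(-1/530) = -219/530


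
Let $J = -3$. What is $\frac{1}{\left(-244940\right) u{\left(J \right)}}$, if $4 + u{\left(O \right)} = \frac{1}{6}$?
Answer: $\frac{3}{2816810} \approx 1.065 \cdot 10^{-6}$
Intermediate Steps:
$u{\left(O \right)} = - \frac{23}{6}$ ($u{\left(O \right)} = -4 + \frac{1}{6} = - \frac{23}{6}$)
$\frac{1}{\left(-244940\right) u{\left(J \right)}} = \frac{1}{\left(-244940\right) \left(- \frac{23}{6}\right)} = \frac{1}{\frac{2816810}{3}} = \frac{3}{2816810}$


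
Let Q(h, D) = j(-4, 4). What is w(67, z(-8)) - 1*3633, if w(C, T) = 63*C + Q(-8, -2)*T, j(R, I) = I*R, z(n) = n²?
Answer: -436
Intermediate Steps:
Q(h, D) = -16 (Q(h, D) = 4*(-4) = -16)
w(C, T) = -16*T + 63*C (w(C, T) = 63*C - 16*T = -16*T + 63*C)
w(67, z(-8)) - 1*3633 = (-16*(-8)² + 63*67) - 1*3633 = (-16*64 + 4221) - 3633 = (-1024 + 4221) - 3633 = 3197 - 3633 = -436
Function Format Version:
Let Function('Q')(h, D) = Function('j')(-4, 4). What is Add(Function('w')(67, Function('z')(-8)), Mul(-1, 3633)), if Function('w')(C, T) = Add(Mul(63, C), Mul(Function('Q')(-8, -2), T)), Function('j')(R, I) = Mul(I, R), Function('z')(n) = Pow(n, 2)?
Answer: -436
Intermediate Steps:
Function('Q')(h, D) = -16 (Function('Q')(h, D) = Mul(4, -4) = -16)
Function('w')(C, T) = Add(Mul(-16, T), Mul(63, C)) (Function('w')(C, T) = Add(Mul(63, C), Mul(-16, T)) = Add(Mul(-16, T), Mul(63, C)))
Add(Function('w')(67, Function('z')(-8)), Mul(-1, 3633)) = Add(Add(Mul(-16, Pow(-8, 2)), Mul(63, 67)), Mul(-1, 3633)) = Add(Add(Mul(-16, 64), 4221), -3633) = Add(Add(-1024, 4221), -3633) = Add(3197, -3633) = -436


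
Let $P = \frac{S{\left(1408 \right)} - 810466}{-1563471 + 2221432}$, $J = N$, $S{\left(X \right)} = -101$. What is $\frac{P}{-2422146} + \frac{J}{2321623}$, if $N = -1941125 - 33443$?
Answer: $- \frac{1048940972649433189}{1233306193580569546} \approx -0.85051$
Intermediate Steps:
$N = -1974568$ ($N = -1941125 - 33443 = -1974568$)
$J = -1974568$
$P = - \frac{810567}{657961}$ ($P = \frac{-101 - 810466}{-1563471 + 2221432} = - \frac{810567}{657961} \approx -1.2319$)
$\frac{P}{-2422146} + \frac{J}{2321623} = - \frac{810567}{657961 \left(-2422146\right)} - \frac{1974568}{2321623} = \left(- \frac{810567}{657961}\right) \left(- \frac{1}{2422146}\right) - \frac{1974568}{2321623} = \frac{270189}{531225868102} - \frac{1974568}{2321623} = - \frac{1048940972649433189}{1233306193580569546}$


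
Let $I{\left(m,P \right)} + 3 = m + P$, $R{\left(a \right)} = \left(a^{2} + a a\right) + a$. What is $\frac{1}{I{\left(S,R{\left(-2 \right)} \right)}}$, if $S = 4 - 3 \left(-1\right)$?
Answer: $\frac{1}{10} \approx 0.1$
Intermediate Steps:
$S = 7$ ($S = 4 - -3 = 4 + 3 = 7$)
$R{\left(a \right)} = a + 2 a^{2}$ ($R{\left(a \right)} = \left(a^{2} + a^{2}\right) + a = 2 a^{2} + a = a + 2 a^{2}$)
$I{\left(m,P \right)} = -3 + P + m$ ($I{\left(m,P \right)} = -3 + \left(m + P\right) = -3 + \left(P + m\right) = -3 + P + m$)
$\frac{1}{I{\left(S,R{\left(-2 \right)} \right)}} = \frac{1}{-3 - 2 \left(1 + 2 \left(-2\right)\right) + 7} = \frac{1}{-3 - 2 \left(1 - 4\right) + 7} = \frac{1}{-3 - -6 + 7} = \frac{1}{-3 + 6 + 7} = \frac{1}{10}$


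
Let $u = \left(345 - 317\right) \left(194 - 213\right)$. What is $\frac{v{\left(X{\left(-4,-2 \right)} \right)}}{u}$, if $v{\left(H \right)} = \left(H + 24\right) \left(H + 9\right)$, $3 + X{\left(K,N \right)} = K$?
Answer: $- \frac{17}{266} \approx -0.06391$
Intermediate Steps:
$X{\left(K,N \right)} = -3 + K$
$u = -532$ ($u = 28 \left(-19\right) = -532$)
$v{\left(H \right)} = \left(9 + H\right) \left(24 + H\right)$ ($v{\left(H \right)} = \left(24 + H\right) \left(9 + H\right) = \left(9 + H\right) \left(24 + H\right)$)
$\frac{v{\left(X{\left(-4,-2 \right)} \right)}}{u} = \frac{216 + \left(-3 - 4\right)^{2} + 33 \left(-3 - 4\right)}{-532} = \left(216 + \left(-7\right)^{2} + 33 \left(-7\right)\right) \left(- \frac{1}{532}\right) = \left(216 + 49 - 231\right) \left(- \frac{1}{532}\right) = 34 \left(- \frac{1}{532}\right) = - \frac{17}{266}$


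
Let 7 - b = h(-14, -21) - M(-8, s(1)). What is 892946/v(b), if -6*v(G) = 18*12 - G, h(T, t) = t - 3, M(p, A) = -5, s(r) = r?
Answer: -2678838/95 ≈ -28198.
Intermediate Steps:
h(T, t) = -3 + t
b = 26 (b = 7 - ((-3 - 21) - 1*(-5)) = 7 - (-24 + 5) = 7 - 1*(-19) = 7 + 19 = 26)
v(G) = -36 + G/6 (v(G) = -(18*12 - G)/6 = -(216 - G)/6 = -36 + G/6)
892946/v(b) = 892946/(-36 + (1/6)*26) = 892946/(-36 + 13/3) = 892946/(-95/3) = 892946*(-3/95) = -2678838/95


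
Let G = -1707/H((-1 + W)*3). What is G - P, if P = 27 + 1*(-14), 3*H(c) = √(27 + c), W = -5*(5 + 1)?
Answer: -13 + 1707*I*√66/22 ≈ -13.0 + 630.35*I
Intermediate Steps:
W = -30 (W = -5*6 = -30)
H(c) = √(27 + c)/3
P = 13 (P = 27 - 14 = 13)
G = 1707*I*√66/22 (G = -1707*3/√(27 + (-1 - 30)*3) = -1707*3/√(27 - 31*3) = -1707*3/√(27 - 93) = -1707*(-I*√66/22) = -(-1707)*I*√66/22 = 1707*I*√66/22 ≈ 630.35*I)
G - P = 1707*I*√66/22 - 1*13 = 1707*I*√66/22 - 13 = -13 + 1707*I*√66/22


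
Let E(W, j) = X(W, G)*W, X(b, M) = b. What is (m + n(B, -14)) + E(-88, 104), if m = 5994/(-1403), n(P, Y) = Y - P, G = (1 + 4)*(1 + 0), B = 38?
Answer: 10785882/1403 ≈ 7687.7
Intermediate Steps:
G = 5 (G = 5*1 = 5)
E(W, j) = W² (E(W, j) = W*W = W²)
m = -5994/1403 (m = 5994*(-1/1403) = -5994/1403 ≈ -4.2723)
(m + n(B, -14)) + E(-88, 104) = (-5994/1403 + (-14 - 1*38)) + (-88)² = (-5994/1403 + (-14 - 38)) + 7744 = (-5994/1403 - 52) + 7744 = -78950/1403 + 7744 = 10785882/1403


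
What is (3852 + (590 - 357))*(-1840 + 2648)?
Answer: 3300680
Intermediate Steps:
(3852 + (590 - 357))*(-1840 + 2648) = (3852 + 233)*808 = 4085*808 = 3300680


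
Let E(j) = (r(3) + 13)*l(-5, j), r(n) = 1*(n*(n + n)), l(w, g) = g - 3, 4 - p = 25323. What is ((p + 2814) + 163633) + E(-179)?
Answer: 135486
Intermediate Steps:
p = -25319 (p = 4 - 1*25323 = 4 - 25323 = -25319)
l(w, g) = -3 + g
r(n) = 2*n**2 (r(n) = 1*(n*(2*n)) = 1*(2*n**2) = 2*n**2)
E(j) = -93 + 31*j (E(j) = (2*3**2 + 13)*(-3 + j) = (2*9 + 13)*(-3 + j) = (18 + 13)*(-3 + j) = 31*(-3 + j) = -93 + 31*j)
((p + 2814) + 163633) + E(-179) = ((-25319 + 2814) + 163633) + (-93 + 31*(-179)) = (-22505 + 163633) + (-93 - 5549) = 141128 - 5642 = 135486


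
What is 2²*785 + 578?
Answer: 3718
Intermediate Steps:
2²*785 + 578 = 4*785 + 578 = 3140 + 578 = 3718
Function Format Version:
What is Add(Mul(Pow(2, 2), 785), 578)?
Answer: 3718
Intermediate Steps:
Add(Mul(Pow(2, 2), 785), 578) = Add(Mul(4, 785), 578) = Add(3140, 578) = 3718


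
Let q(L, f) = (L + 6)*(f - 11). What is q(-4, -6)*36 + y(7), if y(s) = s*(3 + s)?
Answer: -1154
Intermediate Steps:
q(L, f) = (-11 + f)*(6 + L) (q(L, f) = (6 + L)*(-11 + f) = (-11 + f)*(6 + L))
q(-4, -6)*36 + y(7) = (-66 - 11*(-4) + 6*(-6) - 4*(-6))*36 + 7*(3 + 7) = (-66 + 44 - 36 + 24)*36 + 7*10 = -34*36 + 70 = -1224 + 70 = -1154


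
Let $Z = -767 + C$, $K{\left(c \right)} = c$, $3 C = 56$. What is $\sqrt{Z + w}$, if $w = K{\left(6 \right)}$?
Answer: $\frac{i \sqrt{6681}}{3} \approx 27.246 i$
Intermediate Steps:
$C = \frac{56}{3}$ ($C = \frac{1}{3} \cdot 56 = \frac{56}{3} \approx 18.667$)
$w = 6$
$Z = - \frac{2245}{3}$ ($Z = -767 + \frac{56}{3} = - \frac{2245}{3} \approx -748.33$)
$\sqrt{Z + w} = \sqrt{- \frac{2245}{3} + 6} = \sqrt{- \frac{2227}{3}} = \frac{i \sqrt{6681}}{3}$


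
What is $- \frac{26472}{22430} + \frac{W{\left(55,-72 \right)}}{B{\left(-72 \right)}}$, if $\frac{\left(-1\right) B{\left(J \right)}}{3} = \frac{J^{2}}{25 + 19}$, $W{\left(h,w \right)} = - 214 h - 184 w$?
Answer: $- \frac{116897519}{21801960} \approx -5.3618$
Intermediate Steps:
$B{\left(J \right)} = - \frac{3 J^{2}}{44}$ ($B{\left(J \right)} = - 3 \frac{J^{2}}{25 + 19} = - 3 \frac{J^{2}}{44} = - \frac{3 J^{2}}{44}$)
$- \frac{26472}{22430} + \frac{W{\left(55,-72 \right)}}{B{\left(-72 \right)}} = - \frac{26472}{22430} + \frac{\left(-214\right) 55 - -13248}{\left(- \frac{3}{44}\right) \left(-72\right)^{2}} = \left(-26472\right) \frac{1}{22430} + \frac{-11770 + 13248}{\left(- \frac{3}{44}\right) 5184} = - \frac{13236}{11215} + \frac{1478}{- \frac{3888}{11}} = - \frac{13236}{11215} + 1478 \left(- \frac{11}{3888}\right) = - \frac{13236}{11215} - \frac{8129}{1944} = - \frac{116897519}{21801960}$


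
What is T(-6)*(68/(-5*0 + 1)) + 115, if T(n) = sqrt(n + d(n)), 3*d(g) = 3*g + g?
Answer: 115 + 68*I*sqrt(14) ≈ 115.0 + 254.43*I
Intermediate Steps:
d(g) = 4*g/3 (d(g) = (3*g + g)/3 = (4*g)/3 = 4*g/3)
T(n) = sqrt(21)*sqrt(n)/3 (T(n) = sqrt(n + 4*n/3) = sqrt(7*n/3) = sqrt(21)*sqrt(n)/3)
T(-6)*(68/(-5*0 + 1)) + 115 = (sqrt(21)*sqrt(-6)/3)*(68/(-5*0 + 1)) + 115 = (sqrt(21)*(I*sqrt(6))/3)*(68/(0 + 1)) + 115 = (I*sqrt(14))*(68/1) + 115 = (I*sqrt(14))*(68*1) + 115 = (I*sqrt(14))*68 + 115 = 68*I*sqrt(14) + 115 = 115 + 68*I*sqrt(14)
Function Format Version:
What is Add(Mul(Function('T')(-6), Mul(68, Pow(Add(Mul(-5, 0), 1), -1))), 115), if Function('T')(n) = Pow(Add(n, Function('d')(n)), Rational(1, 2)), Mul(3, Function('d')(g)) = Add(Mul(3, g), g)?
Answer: Add(115, Mul(68, I, Pow(14, Rational(1, 2)))) ≈ Add(115.00, Mul(254.43, I))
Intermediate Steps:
Function('d')(g) = Mul(Rational(4, 3), g) (Function('d')(g) = Mul(Rational(1, 3), Add(Mul(3, g), g)) = Mul(Rational(1, 3), Mul(4, g)) = Mul(Rational(4, 3), g))
Function('T')(n) = Mul(Rational(1, 3), Pow(21, Rational(1, 2)), Pow(n, Rational(1, 2))) (Function('T')(n) = Pow(Add(n, Mul(Rational(4, 3), n)), Rational(1, 2)) = Pow(Mul(Rational(7, 3), n), Rational(1, 2)) = Mul(Rational(1, 3), Pow(21, Rational(1, 2)), Pow(n, Rational(1, 2))))
Add(Mul(Function('T')(-6), Mul(68, Pow(Add(Mul(-5, 0), 1), -1))), 115) = Add(Mul(Mul(Rational(1, 3), Pow(21, Rational(1, 2)), Pow(-6, Rational(1, 2))), Mul(68, Pow(Add(Mul(-5, 0), 1), -1))), 115) = Add(Mul(Mul(Rational(1, 3), Pow(21, Rational(1, 2)), Mul(I, Pow(6, Rational(1, 2)))), Mul(68, Pow(Add(0, 1), -1))), 115) = Add(Mul(Mul(I, Pow(14, Rational(1, 2))), Mul(68, Pow(1, -1))), 115) = Add(Mul(Mul(I, Pow(14, Rational(1, 2))), Mul(68, 1)), 115) = Add(Mul(Mul(I, Pow(14, Rational(1, 2))), 68), 115) = Add(Mul(68, I, Pow(14, Rational(1, 2))), 115) = Add(115, Mul(68, I, Pow(14, Rational(1, 2))))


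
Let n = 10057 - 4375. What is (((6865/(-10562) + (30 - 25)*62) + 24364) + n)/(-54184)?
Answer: -320613207/572291408 ≈ -0.56023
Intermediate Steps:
n = 5682
(((6865/(-10562) + (30 - 25)*62) + 24364) + n)/(-54184) = (((6865/(-10562) + (30 - 25)*62) + 24364) + 5682)/(-54184) = (((6865*(-1/10562) + 5*62) + 24364) + 5682)*(-1/54184) = (((-6865/10562 + 310) + 24364) + 5682)*(-1/54184) = ((3267355/10562 + 24364) + 5682)*(-1/54184) = (260599923/10562 + 5682)*(-1/54184) = (320613207/10562)*(-1/54184) = -320613207/572291408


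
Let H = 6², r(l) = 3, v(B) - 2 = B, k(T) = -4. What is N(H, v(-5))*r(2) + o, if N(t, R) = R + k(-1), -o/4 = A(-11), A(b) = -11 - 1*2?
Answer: 31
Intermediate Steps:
v(B) = 2 + B
H = 36
A(b) = -13 (A(b) = -11 - 2 = -13)
o = 52 (o = -4*(-13) = 52)
N(t, R) = -4 + R (N(t, R) = R - 4 = -4 + R)
N(H, v(-5))*r(2) + o = (-4 + (2 - 5))*3 + 52 = (-4 - 3)*3 + 52 = -7*3 + 52 = -21 + 52 = 31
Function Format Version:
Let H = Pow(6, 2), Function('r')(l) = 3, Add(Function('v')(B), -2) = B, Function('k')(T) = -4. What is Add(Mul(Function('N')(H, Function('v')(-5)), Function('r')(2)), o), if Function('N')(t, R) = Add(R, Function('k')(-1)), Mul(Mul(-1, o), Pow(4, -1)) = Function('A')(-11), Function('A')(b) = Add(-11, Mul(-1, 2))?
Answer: 31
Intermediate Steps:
Function('v')(B) = Add(2, B)
H = 36
Function('A')(b) = -13 (Function('A')(b) = Add(-11, -2) = -13)
o = 52 (o = Mul(-4, -13) = 52)
Function('N')(t, R) = Add(-4, R) (Function('N')(t, R) = Add(R, -4) = Add(-4, R))
Add(Mul(Function('N')(H, Function('v')(-5)), Function('r')(2)), o) = Add(Mul(Add(-4, Add(2, -5)), 3), 52) = Add(Mul(Add(-4, -3), 3), 52) = Add(Mul(-7, 3), 52) = Add(-21, 52) = 31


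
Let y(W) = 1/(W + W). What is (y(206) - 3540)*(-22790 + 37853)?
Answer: -21969069177/412 ≈ -5.3323e+7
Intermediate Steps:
y(W) = 1/(2*W)
(y(206) - 3540)*(-22790 + 37853) = ((½)/206 - 3540)*(-22790 + 37853) = ((½)*(1/206) - 3540)*15063 = (1/412 - 3540)*15063 = -1458479/412*15063 = -21969069177/412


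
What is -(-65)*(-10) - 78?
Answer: -728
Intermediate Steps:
-(-65)*(-10) - 78 = -13*50 - 78 = -650 - 78 = -728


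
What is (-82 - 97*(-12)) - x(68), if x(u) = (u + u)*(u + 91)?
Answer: -20542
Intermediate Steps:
x(u) = 2*u*(91 + u) (x(u) = (2*u)*(91 + u) = 2*u*(91 + u))
(-82 - 97*(-12)) - x(68) = (-82 - 97*(-12)) - 2*68*(91 + 68) = (-82 + 1164) - 2*68*159 = 1082 - 1*21624 = 1082 - 21624 = -20542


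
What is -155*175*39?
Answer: -1057875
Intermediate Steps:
-155*175*39 = -27125*39 = -1057875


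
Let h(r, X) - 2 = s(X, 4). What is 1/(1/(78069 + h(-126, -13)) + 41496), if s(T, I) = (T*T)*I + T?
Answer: 78734/3267146065 ≈ 2.4099e-5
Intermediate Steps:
s(T, I) = T + I*T**2 (s(T, I) = T**2*I + T = I*T**2 + T = T + I*T**2)
h(r, X) = 2 + X*(1 + 4*X)
1/(1/(78069 + h(-126, -13)) + 41496) = 1/(1/(78069 + (2 - 13*(1 + 4*(-13)))) + 41496) = 1/(1/(78069 + (2 - 13*(1 - 52))) + 41496) = 1/(1/(78069 + (2 - 13*(-51))) + 41496) = 1/(1/(78069 + (2 + 663)) + 41496) = 1/(1/(78069 + 665) + 41496) = 1/(1/78734 + 41496) = 1/(3267146065/78734) = 78734/3267146065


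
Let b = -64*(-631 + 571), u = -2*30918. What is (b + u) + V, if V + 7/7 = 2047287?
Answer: 1989290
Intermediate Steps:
V = 2047286 (V = -1 + 2047287 = 2047286)
u = -61836
b = 3840 (b = -64*(-60) = 3840)
(b + u) + V = (3840 - 61836) + 2047286 = -57996 + 2047286 = 1989290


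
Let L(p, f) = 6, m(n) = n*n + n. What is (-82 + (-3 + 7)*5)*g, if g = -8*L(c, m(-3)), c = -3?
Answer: 2976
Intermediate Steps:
m(n) = n + n² (m(n) = n² + n = n + n²)
g = -48 (g = -8*6 = -48)
(-82 + (-3 + 7)*5)*g = (-82 + (-3 + 7)*5)*(-48) = (-82 + 4*5)*(-48) = (-82 + 20)*(-48) = -62*(-48) = 2976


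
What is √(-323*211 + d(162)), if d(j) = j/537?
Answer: I*√2183680607/179 ≈ 261.06*I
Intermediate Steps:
d(j) = j/537 (d(j) = j*(1/537) = j/537)
√(-323*211 + d(162)) = √(-323*211 + (1/537)*162) = √(-68153 + 54/179) = √(-12199333/179) = I*√2183680607/179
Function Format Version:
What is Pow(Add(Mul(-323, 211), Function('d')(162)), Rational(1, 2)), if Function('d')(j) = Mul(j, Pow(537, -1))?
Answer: Mul(Rational(1, 179), I, Pow(2183680607, Rational(1, 2))) ≈ Mul(261.06, I)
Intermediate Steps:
Function('d')(j) = Mul(Rational(1, 537), j) (Function('d')(j) = Mul(j, Rational(1, 537)) = Mul(Rational(1, 537), j))
Pow(Add(Mul(-323, 211), Function('d')(162)), Rational(1, 2)) = Pow(Add(Mul(-323, 211), Mul(Rational(1, 537), 162)), Rational(1, 2)) = Pow(Add(-68153, Rational(54, 179)), Rational(1, 2)) = Pow(Rational(-12199333, 179), Rational(1, 2)) = Mul(Rational(1, 179), I, Pow(2183680607, Rational(1, 2)))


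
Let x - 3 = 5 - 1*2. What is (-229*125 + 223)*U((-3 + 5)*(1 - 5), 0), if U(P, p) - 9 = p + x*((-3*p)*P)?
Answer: -255618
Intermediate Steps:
x = 6 (x = 3 + (5 - 1*2) = 3 + (5 - 2) = 3 + 3 = 6)
U(P, p) = 9 + p - 18*P*p (U(P, p) = 9 + (p + 6*((-3*p)*P)) = 9 + (p + 6*(-3*P*p)) = 9 + (p - 18*P*p) = 9 + p - 18*P*p)
(-229*125 + 223)*U((-3 + 5)*(1 - 5), 0) = (-229*125 + 223)*(9 + 0 - 18*(-3 + 5)*(1 - 5)*0) = (-28625 + 223)*(9 + 0 - 18*2*(-4)*0) = -28402*(9 + 0 - 18*(-8)*0) = -28402*(9 + 0 + 0) = -28402*9 = -255618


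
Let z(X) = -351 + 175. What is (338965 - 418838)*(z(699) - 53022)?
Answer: 4249083854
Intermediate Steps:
z(X) = -176
(338965 - 418838)*(z(699) - 53022) = (338965 - 418838)*(-176 - 53022) = -79873*(-53198) = 4249083854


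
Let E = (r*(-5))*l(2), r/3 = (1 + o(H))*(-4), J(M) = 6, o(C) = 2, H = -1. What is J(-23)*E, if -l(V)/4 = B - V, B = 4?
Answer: -8640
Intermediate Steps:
l(V) = -16 + 4*V (l(V) = -4*(4 - V) = -16 + 4*V)
r = -36 (r = 3*((1 + 2)*(-4)) = 3*(3*(-4)) = 3*(-12) = -36)
E = -1440 (E = (-36*(-5))*(-16 + 4*2) = 180*(-16 + 8) = 180*(-8) = -1440)
J(-23)*E = 6*(-1440) = -8640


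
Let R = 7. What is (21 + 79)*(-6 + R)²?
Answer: 100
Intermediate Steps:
(21 + 79)*(-6 + R)² = (21 + 79)*(-6 + 7)² = 100*1² = 100*1 = 100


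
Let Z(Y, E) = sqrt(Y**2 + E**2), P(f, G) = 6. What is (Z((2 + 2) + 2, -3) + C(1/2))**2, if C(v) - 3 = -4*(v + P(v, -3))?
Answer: 574 - 138*sqrt(5) ≈ 265.42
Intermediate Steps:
C(v) = -21 - 4*v (C(v) = 3 - 4*(v + 6) = 3 - 4*(6 + v) = 3 + (-24 - 4*v) = -21 - 4*v)
Z(Y, E) = sqrt(E**2 + Y**2)
(Z((2 + 2) + 2, -3) + C(1/2))**2 = (sqrt((-3)**2 + ((2 + 2) + 2)**2) + (-21 - 4/2))**2 = (sqrt(9 + (4 + 2)**2) + (-21 - 4/2))**2 = (sqrt(9 + 6**2) + (-21 - 4*1/2))**2 = (sqrt(9 + 36) + (-21 - 2))**2 = (sqrt(45) - 23)**2 = (3*sqrt(5) - 23)**2 = (-23 + 3*sqrt(5))**2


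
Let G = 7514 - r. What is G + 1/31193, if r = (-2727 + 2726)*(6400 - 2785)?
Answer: 347146898/31193 ≈ 11129.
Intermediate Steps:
r = -3615 (r = -1*3615 = -3615)
G = 11129 (G = 7514 - 1*(-3615) = 7514 + 3615 = 11129)
G + 1/31193 = 11129 + 1/31193 = 347146898/31193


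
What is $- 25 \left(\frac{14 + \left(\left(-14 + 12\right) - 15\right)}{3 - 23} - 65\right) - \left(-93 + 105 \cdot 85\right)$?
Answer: $- \frac{28843}{4} \approx -7210.8$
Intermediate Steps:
$- 25 \left(\frac{14 + \left(\left(-14 + 12\right) - 15\right)}{3 - 23} - 65\right) - \left(-93 + 105 \cdot 85\right) = - 25 \left(\frac{14 - 17}{-20} - 65\right) - \left(-93 + 8925\right) = - 25 \left(\left(14 - 17\right) \left(- \frac{1}{20}\right) - 65\right) - 8832 = - 25 \left(\left(-3\right) \left(- \frac{1}{20}\right) - 65\right) - 8832 = - 25 \left(\frac{3}{20} - 65\right) - 8832 = \left(-25\right) \left(- \frac{1297}{20}\right) - 8832 = \frac{6485}{4} - 8832 = - \frac{28843}{4}$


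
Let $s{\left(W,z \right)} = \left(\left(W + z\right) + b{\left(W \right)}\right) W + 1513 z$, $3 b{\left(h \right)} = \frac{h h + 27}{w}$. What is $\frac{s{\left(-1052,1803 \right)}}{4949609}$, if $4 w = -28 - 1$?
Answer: $\frac{4825720217}{430615983} \approx 11.207$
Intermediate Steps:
$w = - \frac{29}{4}$ ($w = \frac{-28 - 1}{4} = \frac{1}{4} \left(-29\right) = - \frac{29}{4} \approx -7.25$)
$b{\left(h \right)} = - \frac{36}{29} - \frac{4 h^{2}}{87}$ ($b{\left(h \right)} = \frac{\left(h h + 27\right) \frac{1}{- \frac{29}{4}}}{3} = \frac{\left(h^{2} + 27\right) \left(- \frac{4}{29}\right)}{3} = \frac{\left(27 + h^{2}\right) \left(- \frac{4}{29}\right)}{3} = \frac{- \frac{108}{29} - \frac{4 h^{2}}{29}}{3} = - \frac{36}{29} - \frac{4 h^{2}}{87}$)
$s{\left(W,z \right)} = 1513 z + W \left(- \frac{36}{29} + W + z - \frac{4 W^{2}}{87}\right)$ ($s{\left(W,z \right)} = \left(\left(W + z\right) - \left(\frac{36}{29} + \frac{4 W^{2}}{87}\right)\right) W + 1513 z = \left(- \frac{36}{29} + W + z - \frac{4 W^{2}}{87}\right) W + 1513 z = W \left(- \frac{36}{29} + W + z - \frac{4 W^{2}}{87}\right) + 1513 z = 1513 z + W \left(- \frac{36}{29} + W + z - \frac{4 W^{2}}{87}\right)$)
$\frac{s{\left(-1052,1803 \right)}}{4949609} = \frac{\left(-1052\right)^{2} + 1513 \cdot 1803 - - \frac{37872}{29} - \frac{4 \left(-1052\right)^{3}}{87} - 1896756}{4949609} = \left(1106704 + 2727939 + \frac{37872}{29} - - \frac{4657010432}{87} - 1896756\right) \frac{1}{4949609} = \left(1106704 + 2727939 + \frac{37872}{29} + \frac{4657010432}{87} - 1896756\right) \frac{1}{4949609} = \frac{4825720217}{87} \cdot \frac{1}{4949609} = \frac{4825720217}{430615983}$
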